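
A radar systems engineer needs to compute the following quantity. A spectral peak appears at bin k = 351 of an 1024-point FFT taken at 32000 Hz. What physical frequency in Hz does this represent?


Frequency of DFT bin k:
f_k = k * fs / N
    = 351 * 32000 / 1024
    = 11232000 / 1024
    = 10968.75 Hz

10968.75 Hz


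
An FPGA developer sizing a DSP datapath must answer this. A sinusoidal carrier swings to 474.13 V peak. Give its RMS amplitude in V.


RMS voltage for a sinusoidal waveform:
V_rms = V_peak / sqrt(2)
      = 474.13 / 1.414214
      = 335.261 V

335.261 V


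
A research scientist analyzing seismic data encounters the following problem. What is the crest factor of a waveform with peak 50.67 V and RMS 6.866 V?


Crest factor is the ratio of peak to RMS:
CF = V_peak / V_rms
   = 50.67 / 6.866
   = 7.3798

7.3798


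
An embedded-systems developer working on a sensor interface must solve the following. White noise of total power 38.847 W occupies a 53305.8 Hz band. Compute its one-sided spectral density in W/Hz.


Power spectral density:
PSD = P / BW
    = 38.847 / 53305.8
    = 0.00072876 W/Hz

0.00072876 W/Hz


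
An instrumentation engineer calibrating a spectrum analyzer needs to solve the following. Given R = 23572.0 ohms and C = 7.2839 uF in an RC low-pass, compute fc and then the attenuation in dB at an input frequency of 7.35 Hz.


Step 1 — cutoff frequency:
fc = 1 / (2*pi*R*C)
C = 7.2839 uF = 7.2839e-06 F
fc = 1 / (2*pi*23572.0*7.2839e-06)
   = 0.926957 Hz

Step 2 — magnitude at f = 7.35 Hz:
|H(f)| = 1 / sqrt(1 + (f/fc)^2)
f/fc = 7.35 / 0.926957 = 7.92917
|H| = 1 / sqrt(1 + 62.871737) = 0.1251254
|H|_dB = 20*log10(0.1251254) = -18.05 dB

fc = 0.926957 Hz; |H(7.35 Hz)| = -18.05 dB


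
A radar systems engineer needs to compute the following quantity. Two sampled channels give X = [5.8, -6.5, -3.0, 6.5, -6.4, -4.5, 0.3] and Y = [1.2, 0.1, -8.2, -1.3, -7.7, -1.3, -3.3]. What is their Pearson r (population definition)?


Pearson correlation coefficient (population):
r = cov(X,Y) / (std(X) * std(Y))
Mean X = -1.1143, Mean Y = -2.9286
Cov(X,Y) = 7.679592
Std(X) = 5.067383, Std(Y) = 3.427083
r = 0.4422

0.4422


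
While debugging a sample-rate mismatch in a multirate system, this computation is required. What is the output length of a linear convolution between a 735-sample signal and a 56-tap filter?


Linear convolution output length:
L = N + M - 1
  = 735 + 56 - 1
  = 790 samples

790


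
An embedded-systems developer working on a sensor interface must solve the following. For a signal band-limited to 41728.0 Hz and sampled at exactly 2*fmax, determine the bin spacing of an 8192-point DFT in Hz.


Step 1 — Nyquist sampling rate:
fs = 2 * fmax = 2 * 41728.0 = 83456.0 Hz

Step 2 — DFT bin spacing:
df = fs / N = 83456.0 / 8192 = 10.1875 Hz

10.1875 Hz


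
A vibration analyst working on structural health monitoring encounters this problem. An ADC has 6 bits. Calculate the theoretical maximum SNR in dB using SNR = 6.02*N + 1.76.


Theoretical SNR for a full-scale sinusoid:
SNR = 6.02 * N + 1.76
    = 6.02 * 6 + 1.76
    = 36.12 + 1.76
    = 37.88 dB

37.88 dB


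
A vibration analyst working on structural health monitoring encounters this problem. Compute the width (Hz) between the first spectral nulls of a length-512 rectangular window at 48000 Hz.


Main lobe width for a rectangular window:
Width = 2 * fs / N
      = 2 * 48000 / 512
      = 96000 / 512
      = 187.5 Hz

187.5 Hz


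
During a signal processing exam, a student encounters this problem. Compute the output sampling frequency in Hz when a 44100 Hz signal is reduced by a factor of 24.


Decimation reduces the sample rate:
fs_out = fs_in / M
       = 44100 / 24
       = 1837.5 Hz

1837.5 Hz


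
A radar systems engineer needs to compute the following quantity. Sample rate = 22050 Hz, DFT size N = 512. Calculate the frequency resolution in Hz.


DFT frequency resolution:
df = fs / N
   = 22050 / 512
   = 43.0664 Hz

43.0664 Hz


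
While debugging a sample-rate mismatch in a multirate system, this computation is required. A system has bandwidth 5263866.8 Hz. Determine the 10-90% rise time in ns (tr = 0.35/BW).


Rise time from bandwidth relationship:
tr = 0.35 / BW
   = 0.35 / 5263866.8
   = 6.649104419e-08 s
   = 66.491 ns

66.491 ns


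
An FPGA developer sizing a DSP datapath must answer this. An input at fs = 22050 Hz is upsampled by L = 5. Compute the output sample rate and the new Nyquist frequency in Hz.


Step 1 — output sample rate after interpolation by L:
fs_out = L * fs_in = 5 * 22050 = 110250 Hz

Step 2 — Nyquist frequency of the output stream:
f_Nyq = fs_out / 2 = 110250 / 2 = 55125.0 Hz

fs_out = 110250 Hz; f_Nyquist = 55125.0 Hz


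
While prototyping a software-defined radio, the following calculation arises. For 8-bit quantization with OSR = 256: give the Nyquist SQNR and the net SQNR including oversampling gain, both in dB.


Step 1 — baseline SQNR at Nyquist:
SQNR_base = 6.02*N + 1.76
          = 6.02*8 + 1.76
          = 49.92 dB

Step 2 — oversampling processing gain:
G = 10*log10(OSR) = 10*log10(256) = 24.08 dB

Step 3 — total:
SQNR_total = 49.92 + 24.08 = 74.0 dB

Base SQNR = 49.92 dB; oversampled SQNR = 74.0 dB


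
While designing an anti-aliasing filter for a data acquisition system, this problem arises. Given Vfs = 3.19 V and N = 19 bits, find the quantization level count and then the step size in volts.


Step 1 — number of quantization levels:
L = 2^N = 2^19 = 524288

Step 2 — LSB step size:
delta = Vfs / L
      = 3.19 / 524288
      = 6.08e-06 V

Levels = 524288; step size = 6.08e-06 V


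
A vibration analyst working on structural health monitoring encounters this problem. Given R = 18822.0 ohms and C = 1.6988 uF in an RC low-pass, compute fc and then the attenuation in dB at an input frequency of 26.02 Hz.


Step 1 — cutoff frequency:
fc = 1 / (2*pi*R*C)
C = 1.6988 uF = 1.6988e-06 F
fc = 1 / (2*pi*18822.0*1.6988e-06)
   = 4.97751 Hz

Step 2 — magnitude at f = 26.02 Hz:
|H(f)| = 1 / sqrt(1 + (f/fc)^2)
f/fc = 26.02 / 4.97751 = 5.227513
|H| = 1 / sqrt(1 + 27.326892) = 0.1878886
|H|_dB = 20*log10(0.1878886) = -14.52 dB

fc = 4.97751 Hz; |H(26.02 Hz)| = -14.52 dB


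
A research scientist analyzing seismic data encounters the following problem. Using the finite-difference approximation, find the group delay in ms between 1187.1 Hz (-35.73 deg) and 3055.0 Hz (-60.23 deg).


Group delay from phase difference:
tau = -d(phi)/d(omega)
d(phi) = -24.5 deg = -0.427606 rad
d(omega) = 2*pi*(3055.0 - 1187.1) = 11736.3618 rad/s
tau = -(-0.427606) / 11736.3618
    = 0.0364 ms

0.0364 ms


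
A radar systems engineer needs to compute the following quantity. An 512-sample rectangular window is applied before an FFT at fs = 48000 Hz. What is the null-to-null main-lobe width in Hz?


Main lobe width for a rectangular window:
Width = 2 * fs / N
      = 2 * 48000 / 512
      = 96000 / 512
      = 187.5 Hz

187.5 Hz


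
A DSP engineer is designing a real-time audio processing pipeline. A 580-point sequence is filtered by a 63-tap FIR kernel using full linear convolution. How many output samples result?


Linear convolution output length:
L = N + M - 1
  = 580 + 63 - 1
  = 642 samples

642


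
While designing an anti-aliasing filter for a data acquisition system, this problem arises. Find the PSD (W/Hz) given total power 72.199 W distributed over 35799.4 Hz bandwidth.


Power spectral density:
PSD = P / BW
    = 72.199 / 35799.4
    = 0.00201677 W/Hz

0.00201677 W/Hz


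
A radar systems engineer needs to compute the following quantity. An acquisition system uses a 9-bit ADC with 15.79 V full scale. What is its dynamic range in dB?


Dynamic range from full-scale to LSB:
V_min = V_max / 2^bits = 15.79 / 2^9
DR = 20 * log10(V_max / V_min)
   = 20 * log10(2^9)
   = 20 * 9 * log10(2)
   = 54.19 dB

54.19 dB


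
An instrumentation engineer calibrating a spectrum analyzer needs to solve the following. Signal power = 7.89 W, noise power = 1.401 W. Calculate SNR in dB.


SNR in decibels:
SNR = 10 * log10(Ps / Pn)
    = 10 * log10(7.89 / 1.401)
    = 10 * log10(5.6317)
    = 10 * 0.7506
    = 7.51 dB

7.51 dB


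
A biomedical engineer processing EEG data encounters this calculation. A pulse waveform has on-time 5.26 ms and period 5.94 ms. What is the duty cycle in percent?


Duty cycle as a percentage:
DC = (t_on / T) * 100
   = (5.26 / 5.94) * 100
   = 0.885522 * 100
   = 88.55 %

88.55 %


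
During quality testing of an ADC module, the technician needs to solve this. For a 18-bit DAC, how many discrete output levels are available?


Number of quantization levels = 2^N
= 2^18
= 262144

262144


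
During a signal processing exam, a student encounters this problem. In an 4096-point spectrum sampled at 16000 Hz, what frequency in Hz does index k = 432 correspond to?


Frequency of DFT bin k:
f_k = k * fs / N
    = 432 * 16000 / 4096
    = 6912000 / 4096
    = 1687.5 Hz

1687.5 Hz


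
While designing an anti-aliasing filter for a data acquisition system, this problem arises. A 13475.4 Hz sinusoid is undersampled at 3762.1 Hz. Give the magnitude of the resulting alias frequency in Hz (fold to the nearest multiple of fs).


Compute the nearest integer multiple of fs to the signal:
n = round(13475.4 / 3762.1) = 4
f_alias = |13475.4 - 4 * 3762.1|
        = |13475.4 - 15048.4|
        = 1573.0 Hz

1573.0


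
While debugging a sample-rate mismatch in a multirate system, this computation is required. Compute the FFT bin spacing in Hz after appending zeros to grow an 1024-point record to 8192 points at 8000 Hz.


Frequency resolution after zero-padding:
N_padded = 1024 * 8 = 8192
df = fs / N_padded
   = 8000 / 8192
   = 0.9766 Hz

0.9766 Hz


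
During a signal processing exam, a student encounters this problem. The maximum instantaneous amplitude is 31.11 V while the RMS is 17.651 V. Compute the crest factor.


Crest factor is the ratio of peak to RMS:
CF = V_peak / V_rms
   = 31.11 / 17.651
   = 1.7625

1.7625


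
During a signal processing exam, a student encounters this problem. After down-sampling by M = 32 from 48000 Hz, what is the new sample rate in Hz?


Decimation reduces the sample rate:
fs_out = fs_in / M
       = 48000 / 32
       = 1500.0 Hz

1500.0 Hz


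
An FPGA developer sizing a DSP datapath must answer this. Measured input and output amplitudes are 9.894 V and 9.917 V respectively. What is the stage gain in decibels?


Voltage gain in dB:
G = 20 * log10(Vout / Vin)
  = 20 * log10(9.917 / 9.894)
  = 20 * log10(1.002325)
  = 20 * 0.001008
  = 0.02 dB

0.02 dB


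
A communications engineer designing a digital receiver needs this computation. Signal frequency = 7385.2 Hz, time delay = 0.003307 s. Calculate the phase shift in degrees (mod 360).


Phase shift from frequency and time delay:
phi = 360 * f * t_delay
    = 360 * 7385.2 * 0.003307
    = 8792.23 degrees
    mod 360 = 152.23 degrees

152.23 degrees


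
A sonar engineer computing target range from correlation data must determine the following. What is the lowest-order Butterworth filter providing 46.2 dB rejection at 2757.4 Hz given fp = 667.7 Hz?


Butterworth filter order formula:
n = log10(10^(A/10) - 1) / (2 * log10(f_stop/f_pass))
10^(46.2/10) - 1 = 41685.9383
f_stop/f_pass = 2757.4 / 667.7 = 4.1297
n = 3.7505 -> ceil = 4

4


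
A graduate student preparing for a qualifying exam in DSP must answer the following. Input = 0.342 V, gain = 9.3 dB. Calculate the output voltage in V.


Output voltage from dB gain:
V_out = V_in * 10^(gain_dB / 20)
      = 0.342 * 10^(9.3 / 20)
      = 0.342 * 2.917427
      = 0.9978 V

0.9978 V


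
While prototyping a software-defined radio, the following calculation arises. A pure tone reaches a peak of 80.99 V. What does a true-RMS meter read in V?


RMS voltage for a sinusoidal waveform:
V_rms = V_peak / sqrt(2)
      = 80.99 / 1.414214
      = 57.269 V

57.269 V


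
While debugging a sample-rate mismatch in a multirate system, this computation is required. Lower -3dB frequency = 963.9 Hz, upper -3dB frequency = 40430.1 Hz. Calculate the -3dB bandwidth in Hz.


Bandwidth is the difference of -3dB frequencies:
BW = f_high - f_low
   = 40430.1 - 963.9
   = 39466.2 Hz

39466.2 Hz


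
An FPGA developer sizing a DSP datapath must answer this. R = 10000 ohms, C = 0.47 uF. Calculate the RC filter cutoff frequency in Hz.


Cutoff frequency of a first-order RC filter:
fc = 1 / (2 * pi * R * C)
C = 0.47 uF = 4.7e-07 F
fc = 1 / (2 * pi * 10000 * 4.7e-07)
   = 1 / 0.029530970943744
   = 33.862754 Hz

33.862754 Hz


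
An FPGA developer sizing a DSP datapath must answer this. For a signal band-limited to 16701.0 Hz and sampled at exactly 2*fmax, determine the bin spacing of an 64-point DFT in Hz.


Step 1 — Nyquist sampling rate:
fs = 2 * fmax = 2 * 16701.0 = 33402.0 Hz

Step 2 — DFT bin spacing:
df = fs / N = 33402.0 / 64 = 521.9062 Hz

521.9062 Hz


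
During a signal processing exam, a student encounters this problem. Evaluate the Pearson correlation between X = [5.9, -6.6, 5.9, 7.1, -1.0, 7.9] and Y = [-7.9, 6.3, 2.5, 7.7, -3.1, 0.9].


Pearson correlation coefficient (population):
r = cov(X,Y) / (std(X) * std(Y))
Mean X = 3.2, Mean Y = 1.0667
Cov(X,Y) = -4.84
Std(X) = 5.252936, Std(Y) = 5.34218
r = -0.1725

-0.1725


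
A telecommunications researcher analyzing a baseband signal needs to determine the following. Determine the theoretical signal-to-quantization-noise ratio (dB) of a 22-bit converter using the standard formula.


Theoretical SNR for a full-scale sinusoid:
SNR = 6.02 * N + 1.76
    = 6.02 * 22 + 1.76
    = 132.44 + 1.76
    = 134.2 dB

134.2 dB


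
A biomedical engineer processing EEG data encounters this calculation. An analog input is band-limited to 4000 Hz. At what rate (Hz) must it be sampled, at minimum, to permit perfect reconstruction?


The Nyquist rate is twice the maximum frequency component.
fs_min = 2 * fmax
      = 2 * 4000
      = 8000 Hz

8000


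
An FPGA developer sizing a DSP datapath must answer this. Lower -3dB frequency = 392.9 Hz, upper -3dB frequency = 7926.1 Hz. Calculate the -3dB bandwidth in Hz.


Bandwidth is the difference of -3dB frequencies:
BW = f_high - f_low
   = 7926.1 - 392.9
   = 7533.2 Hz

7533.2 Hz


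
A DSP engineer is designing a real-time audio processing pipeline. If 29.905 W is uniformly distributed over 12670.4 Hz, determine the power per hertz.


Power spectral density:
PSD = P / BW
    = 29.905 / 12670.4
    = 0.00236023 W/Hz

0.00236023 W/Hz


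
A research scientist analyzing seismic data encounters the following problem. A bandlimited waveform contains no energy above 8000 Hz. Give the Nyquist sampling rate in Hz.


The Nyquist rate is twice the maximum frequency component.
fs_min = 2 * fmax
      = 2 * 8000
      = 16000 Hz

16000


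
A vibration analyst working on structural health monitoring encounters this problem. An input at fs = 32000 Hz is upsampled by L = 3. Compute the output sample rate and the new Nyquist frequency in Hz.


Step 1 — output sample rate after interpolation by L:
fs_out = L * fs_in = 3 * 32000 = 96000 Hz

Step 2 — Nyquist frequency of the output stream:
f_Nyq = fs_out / 2 = 96000 / 2 = 48000.0 Hz

fs_out = 96000 Hz; f_Nyquist = 48000.0 Hz


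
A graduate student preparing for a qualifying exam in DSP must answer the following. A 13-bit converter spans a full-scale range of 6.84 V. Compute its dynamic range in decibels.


Dynamic range from full-scale to LSB:
V_min = V_max / 2^bits = 6.84 / 2^13
DR = 20 * log10(V_max / V_min)
   = 20 * log10(2^13)
   = 20 * 13 * log10(2)
   = 78.27 dB

78.27 dB


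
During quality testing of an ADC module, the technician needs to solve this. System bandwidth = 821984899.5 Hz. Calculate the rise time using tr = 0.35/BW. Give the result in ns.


Rise time from bandwidth relationship:
tr = 0.35 / BW
   = 0.35 / 821984899.5
   = 4.257985764e-10 s
   = 0.4258 ns

0.4258 ns


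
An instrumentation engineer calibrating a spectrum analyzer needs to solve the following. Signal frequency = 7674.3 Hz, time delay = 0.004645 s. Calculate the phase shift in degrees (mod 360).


Phase shift from frequency and time delay:
phi = 360 * f * t_delay
    = 360 * 7674.3 * 0.004645
    = 12832.96 degrees
    mod 360 = 232.96 degrees

232.96 degrees


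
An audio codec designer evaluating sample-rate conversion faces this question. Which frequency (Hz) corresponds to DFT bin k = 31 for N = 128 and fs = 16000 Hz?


Frequency of DFT bin k:
f_k = k * fs / N
    = 31 * 16000 / 128
    = 496000 / 128
    = 3875.0 Hz

3875.0 Hz


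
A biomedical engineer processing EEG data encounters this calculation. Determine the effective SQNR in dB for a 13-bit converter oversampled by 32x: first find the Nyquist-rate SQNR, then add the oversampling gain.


Step 1 — baseline SQNR at Nyquist:
SQNR_base = 6.02*N + 1.76
          = 6.02*13 + 1.76
          = 80.02 dB

Step 2 — oversampling processing gain:
G = 10*log10(OSR) = 10*log10(32) = 15.05 dB

Step 3 — total:
SQNR_total = 80.02 + 15.05 = 95.07 dB

Base SQNR = 80.02 dB; oversampled SQNR = 95.07 dB


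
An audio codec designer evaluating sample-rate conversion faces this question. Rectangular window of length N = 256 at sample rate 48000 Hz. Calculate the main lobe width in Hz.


Main lobe width for a rectangular window:
Width = 2 * fs / N
      = 2 * 48000 / 256
      = 96000 / 256
      = 375.0 Hz

375.0 Hz


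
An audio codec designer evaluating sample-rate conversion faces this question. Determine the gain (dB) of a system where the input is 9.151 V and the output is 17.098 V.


Voltage gain in dB:
G = 20 * log10(Vout / Vin)
  = 20 * log10(17.098 / 9.151)
  = 20 * log10(1.86843)
  = 20 * 0.271477
  = 5.43 dB

5.43 dB


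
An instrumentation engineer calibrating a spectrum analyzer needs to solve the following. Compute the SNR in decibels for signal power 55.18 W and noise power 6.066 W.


SNR in decibels:
SNR = 10 * log10(Ps / Pn)
    = 10 * log10(55.18 / 6.066)
    = 10 * log10(9.0966)
    = 10 * 0.9589
    = 9.59 dB

9.59 dB


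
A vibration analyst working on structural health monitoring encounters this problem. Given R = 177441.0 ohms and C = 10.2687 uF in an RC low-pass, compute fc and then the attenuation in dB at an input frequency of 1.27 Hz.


Step 1 — cutoff frequency:
fc = 1 / (2*pi*R*C)
C = 10.2687 uF = 1.02687e-05 F
fc = 1 / (2*pi*177441.0*1.02687e-05)
   = 0.0873475 Hz

Step 2 — magnitude at f = 1.27 Hz:
|H(f)| = 1 / sqrt(1 + (f/fc)^2)
f/fc = 1.27 / 0.0873475 = 14.539626
|H| = 1 / sqrt(1 + 211.400724) = 0.0686155
|H|_dB = 20*log10(0.0686155) = -23.27 dB

fc = 0.0873475 Hz; |H(1.27 Hz)| = -23.27 dB


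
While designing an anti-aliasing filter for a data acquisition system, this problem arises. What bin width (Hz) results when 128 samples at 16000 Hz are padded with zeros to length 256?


Frequency resolution after zero-padding:
N_padded = 128 * 2 = 256
df = fs / N_padded
   = 16000 / 256
   = 62.5 Hz

62.5 Hz


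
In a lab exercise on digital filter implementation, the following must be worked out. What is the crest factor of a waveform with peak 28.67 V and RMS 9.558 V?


Crest factor is the ratio of peak to RMS:
CF = V_peak / V_rms
   = 28.67 / 9.558
   = 2.9996

2.9996


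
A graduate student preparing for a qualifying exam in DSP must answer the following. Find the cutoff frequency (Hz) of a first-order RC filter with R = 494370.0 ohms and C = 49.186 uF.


Cutoff frequency of a first-order RC filter:
fc = 1 / (2 * pi * R * C)
C = 49.186 uF = 4.9186e-05 F
fc = 1 / (2 * pi * 494370.0 * 4.9186e-05)
   = 1 / 152.78245430279
   = 0.006545 Hz

0.006545 Hz


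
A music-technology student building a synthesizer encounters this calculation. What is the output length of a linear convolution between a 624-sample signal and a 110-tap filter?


Linear convolution output length:
L = N + M - 1
  = 624 + 110 - 1
  = 733 samples

733


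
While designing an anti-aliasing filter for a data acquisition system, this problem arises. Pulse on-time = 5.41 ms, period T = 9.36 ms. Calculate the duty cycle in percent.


Duty cycle as a percentage:
DC = (t_on / T) * 100
   = (5.41 / 9.36) * 100
   = 0.577991 * 100
   = 57.8 %

57.8 %


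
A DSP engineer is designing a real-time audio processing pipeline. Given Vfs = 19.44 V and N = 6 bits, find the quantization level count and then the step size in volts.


Step 1 — number of quantization levels:
L = 2^N = 2^6 = 64

Step 2 — LSB step size:
delta = Vfs / L
      = 19.44 / 64
      = 0.30375 V

Levels = 64; step size = 0.30375 V


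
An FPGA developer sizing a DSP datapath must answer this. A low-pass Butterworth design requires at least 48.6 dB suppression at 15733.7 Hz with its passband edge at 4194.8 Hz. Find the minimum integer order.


Butterworth filter order formula:
n = log10(10^(A/10) - 1) / (2 * log10(f_stop/f_pass))
10^(48.6/10) - 1 = 72442.596
f_stop/f_pass = 15733.7 / 4194.8 = 3.7508
n = 4.2326 -> ceil = 5

5


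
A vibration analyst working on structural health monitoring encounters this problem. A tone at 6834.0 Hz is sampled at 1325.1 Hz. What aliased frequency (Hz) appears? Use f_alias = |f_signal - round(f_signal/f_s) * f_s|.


Compute the nearest integer multiple of fs to the signal:
n = round(6834.0 / 1325.1) = 5
f_alias = |6834.0 - 5 * 1325.1|
        = |6834.0 - 6625.5|
        = 208.5 Hz

208.5


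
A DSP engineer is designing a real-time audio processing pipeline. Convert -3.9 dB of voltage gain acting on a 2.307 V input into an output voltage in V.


Output voltage from dB gain:
V_out = V_in * 10^(gain_dB / 20)
      = 2.307 * 10^(-3.9 / 20)
      = 2.307 * 0.638263
      = 1.4725 V

1.4725 V


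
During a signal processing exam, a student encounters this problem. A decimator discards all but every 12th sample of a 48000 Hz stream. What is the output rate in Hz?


Decimation reduces the sample rate:
fs_out = fs_in / M
       = 48000 / 12
       = 4000.0 Hz

4000.0 Hz


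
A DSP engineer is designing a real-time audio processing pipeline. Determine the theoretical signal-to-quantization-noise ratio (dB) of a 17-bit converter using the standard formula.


Theoretical SNR for a full-scale sinusoid:
SNR = 6.02 * N + 1.76
    = 6.02 * 17 + 1.76
    = 102.34 + 1.76
    = 104.1 dB

104.1 dB


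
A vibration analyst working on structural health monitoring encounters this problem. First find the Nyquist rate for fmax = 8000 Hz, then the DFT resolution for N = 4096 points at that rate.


Step 1 — Nyquist sampling rate:
fs = 2 * fmax = 2 * 8000 = 16000 Hz

Step 2 — DFT bin spacing:
df = fs / N = 16000 / 4096 = 3.9062 Hz

3.9062 Hz


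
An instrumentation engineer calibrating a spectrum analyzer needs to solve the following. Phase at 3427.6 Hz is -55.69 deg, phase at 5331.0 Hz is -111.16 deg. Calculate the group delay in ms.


Group delay from phase difference:
tau = -d(phi)/d(omega)
d(phi) = -55.47 deg = -0.968134 rad
d(omega) = 2*pi*(5331.0 - 3427.6) = 11959.4149 rad/s
tau = -(-0.968134) / 11959.4149
    = 0.081 ms

0.081 ms


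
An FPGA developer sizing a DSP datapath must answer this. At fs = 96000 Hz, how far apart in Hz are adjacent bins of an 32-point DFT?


DFT frequency resolution:
df = fs / N
   = 96000 / 32
   = 3000.0 Hz

3000.0 Hz


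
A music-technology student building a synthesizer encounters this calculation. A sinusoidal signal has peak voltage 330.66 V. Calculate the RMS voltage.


RMS voltage for a sinusoidal waveform:
V_rms = V_peak / sqrt(2)
      = 330.66 / 1.414214
      = 233.812 V

233.812 V


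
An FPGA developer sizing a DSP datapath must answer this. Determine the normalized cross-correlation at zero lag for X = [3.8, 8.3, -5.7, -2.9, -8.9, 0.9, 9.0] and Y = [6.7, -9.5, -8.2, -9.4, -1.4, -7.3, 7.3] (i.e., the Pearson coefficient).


Pearson correlation coefficient (population):
r = cov(X,Y) / (std(X) * std(Y))
Mean X = 0.6429, Mean Y = -3.1143
Cov(X,Y) = 15.173469
Std(X) = 6.351121, Std(Y) = 6.880496
r = 0.3472

0.3472


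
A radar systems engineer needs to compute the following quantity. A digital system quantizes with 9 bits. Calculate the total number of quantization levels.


Number of quantization levels = 2^N
= 2^9
= 512

512


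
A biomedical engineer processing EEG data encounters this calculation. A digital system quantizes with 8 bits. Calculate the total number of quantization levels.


Number of quantization levels = 2^N
= 2^8
= 256

256


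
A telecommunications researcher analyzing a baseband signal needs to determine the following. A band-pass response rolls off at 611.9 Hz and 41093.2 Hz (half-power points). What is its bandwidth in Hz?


Bandwidth is the difference of -3dB frequencies:
BW = f_high - f_low
   = 41093.2 - 611.9
   = 40481.3 Hz

40481.3 Hz


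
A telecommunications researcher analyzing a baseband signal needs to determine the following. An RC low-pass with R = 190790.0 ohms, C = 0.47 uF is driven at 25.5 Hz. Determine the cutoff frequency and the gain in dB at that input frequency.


Step 1 — cutoff frequency:
fc = 1 / (2*pi*R*C)
C = 0.47 uF = 4.7e-07 F
fc = 1 / (2*pi*190790.0*4.7e-07)
   = 1.77487 Hz

Step 2 — magnitude at f = 25.5 Hz:
|H(f)| = 1 / sqrt(1 + (f/fc)^2)
f/fc = 25.5 / 1.77487 = 14.367249
|H| = 1 / sqrt(1 + 206.417844) = 0.0694348
|H|_dB = 20*log10(0.0694348) = -23.17 dB

fc = 1.77487 Hz; |H(25.5 Hz)| = -23.17 dB


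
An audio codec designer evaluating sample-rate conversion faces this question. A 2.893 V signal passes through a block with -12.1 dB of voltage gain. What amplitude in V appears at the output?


Output voltage from dB gain:
V_out = V_in * 10^(gain_dB / 20)
      = 2.893 * 10^(-12.1 / 20)
      = 2.893 * 0.248313
      = 0.7184 V

0.7184 V


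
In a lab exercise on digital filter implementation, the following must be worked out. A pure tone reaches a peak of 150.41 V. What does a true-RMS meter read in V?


RMS voltage for a sinusoidal waveform:
V_rms = V_peak / sqrt(2)
      = 150.41 / 1.414214
      = 106.356 V

106.356 V


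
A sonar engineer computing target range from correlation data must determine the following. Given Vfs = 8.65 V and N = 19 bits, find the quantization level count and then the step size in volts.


Step 1 — number of quantization levels:
L = 2^N = 2^19 = 524288

Step 2 — LSB step size:
delta = Vfs / L
      = 8.65 / 524288
      = 1.65e-05 V

Levels = 524288; step size = 1.65e-05 V


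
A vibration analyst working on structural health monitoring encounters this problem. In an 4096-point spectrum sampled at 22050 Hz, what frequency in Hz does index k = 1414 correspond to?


Frequency of DFT bin k:
f_k = k * fs / N
    = 1414 * 22050 / 4096
    = 31178700 / 4096
    = 7611.987 Hz

7611.987 Hz


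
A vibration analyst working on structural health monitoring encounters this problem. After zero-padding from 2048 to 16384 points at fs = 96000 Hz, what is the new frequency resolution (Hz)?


Frequency resolution after zero-padding:
N_padded = 2048 * 8 = 16384
df = fs / N_padded
   = 96000 / 16384
   = 5.8594 Hz

5.8594 Hz


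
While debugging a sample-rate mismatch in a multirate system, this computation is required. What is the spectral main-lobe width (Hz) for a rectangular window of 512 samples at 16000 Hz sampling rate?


Main lobe width for a rectangular window:
Width = 2 * fs / N
      = 2 * 16000 / 512
      = 32000 / 512
      = 62.5 Hz

62.5 Hz


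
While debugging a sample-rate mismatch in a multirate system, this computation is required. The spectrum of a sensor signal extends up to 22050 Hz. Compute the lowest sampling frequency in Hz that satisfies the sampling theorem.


The Nyquist rate is twice the maximum frequency component.
fs_min = 2 * fmax
      = 2 * 22050
      = 44100 Hz

44100


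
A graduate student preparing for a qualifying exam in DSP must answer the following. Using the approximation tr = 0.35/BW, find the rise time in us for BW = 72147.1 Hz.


Rise time from bandwidth relationship:
tr = 0.35 / BW
   = 0.35 / 72147.1
   = 4.85119984e-06 s
   = 4.8512 us

4.8512 us


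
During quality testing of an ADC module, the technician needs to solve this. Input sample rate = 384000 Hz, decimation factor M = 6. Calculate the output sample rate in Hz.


Decimation reduces the sample rate:
fs_out = fs_in / M
       = 384000 / 6
       = 64000.0 Hz

64000.0 Hz


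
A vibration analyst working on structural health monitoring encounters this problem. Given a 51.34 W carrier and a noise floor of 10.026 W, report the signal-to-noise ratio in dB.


SNR in decibels:
SNR = 10 * log10(Ps / Pn)
    = 10 * log10(51.34 / 10.026)
    = 10 * log10(5.1207)
    = 10 * 0.7093
    = 7.09 dB

7.09 dB


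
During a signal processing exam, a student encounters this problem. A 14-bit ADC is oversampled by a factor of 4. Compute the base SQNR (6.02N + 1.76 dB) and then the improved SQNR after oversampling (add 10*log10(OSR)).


Step 1 — baseline SQNR at Nyquist:
SQNR_base = 6.02*N + 1.76
          = 6.02*14 + 1.76
          = 86.04 dB

Step 2 — oversampling processing gain:
G = 10*log10(OSR) = 10*log10(4) = 6.02 dB

Step 3 — total:
SQNR_total = 86.04 + 6.02 = 92.06 dB

Base SQNR = 86.04 dB; oversampled SQNR = 92.06 dB


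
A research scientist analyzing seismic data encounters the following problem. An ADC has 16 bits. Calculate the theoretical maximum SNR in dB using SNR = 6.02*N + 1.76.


Theoretical SNR for a full-scale sinusoid:
SNR = 6.02 * N + 1.76
    = 6.02 * 16 + 1.76
    = 96.32 + 1.76
    = 98.08 dB

98.08 dB


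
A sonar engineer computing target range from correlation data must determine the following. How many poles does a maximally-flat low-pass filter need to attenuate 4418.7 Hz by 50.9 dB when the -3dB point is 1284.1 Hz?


Butterworth filter order formula:
n = log10(10^(A/10) - 1) / (2 * log10(f_stop/f_pass))
10^(50.9/10) - 1 = 123025.8771
f_stop/f_pass = 4418.7 / 1284.1 = 3.4411
n = 4.742 -> ceil = 5

5


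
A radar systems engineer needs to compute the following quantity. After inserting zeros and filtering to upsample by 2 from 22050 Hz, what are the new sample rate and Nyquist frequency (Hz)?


Step 1 — output sample rate after interpolation by L:
fs_out = L * fs_in = 2 * 22050 = 44100 Hz

Step 2 — Nyquist frequency of the output stream:
f_Nyq = fs_out / 2 = 44100 / 2 = 22050.0 Hz

fs_out = 44100 Hz; f_Nyquist = 22050.0 Hz


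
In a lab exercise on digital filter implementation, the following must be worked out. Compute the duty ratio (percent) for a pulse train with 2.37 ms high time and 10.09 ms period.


Duty cycle as a percentage:
DC = (t_on / T) * 100
   = (2.37 / 10.09) * 100
   = 0.234886 * 100
   = 23.49 %

23.49 %


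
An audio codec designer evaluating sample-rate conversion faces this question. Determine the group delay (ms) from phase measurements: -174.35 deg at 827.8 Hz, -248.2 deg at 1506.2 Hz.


Group delay from phase difference:
tau = -d(phi)/d(omega)
d(phi) = -73.85 deg = -1.288926 rad
d(omega) = 2*pi*(1506.2 - 827.8) = 4262.5129 rad/s
tau = -(-1.288926) / 4262.5129
    = 0.3024 ms

0.3024 ms


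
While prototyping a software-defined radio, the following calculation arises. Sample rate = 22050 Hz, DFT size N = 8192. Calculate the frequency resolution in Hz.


DFT frequency resolution:
df = fs / N
   = 22050 / 8192
   = 2.6917 Hz

2.6917 Hz


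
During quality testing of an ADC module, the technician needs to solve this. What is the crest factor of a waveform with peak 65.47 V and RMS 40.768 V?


Crest factor is the ratio of peak to RMS:
CF = V_peak / V_rms
   = 65.47 / 40.768
   = 1.6059

1.6059


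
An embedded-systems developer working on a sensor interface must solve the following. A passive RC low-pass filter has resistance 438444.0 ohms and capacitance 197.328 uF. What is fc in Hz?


Cutoff frequency of a first-order RC filter:
fc = 1 / (2 * pi * R * C)
C = 197.328 uF = 0.000197328 F
fc = 1 / (2 * pi * 438444.0 * 0.000197328)
   = 1 / 543.60408763456
   = 0.00184 Hz

0.00184 Hz


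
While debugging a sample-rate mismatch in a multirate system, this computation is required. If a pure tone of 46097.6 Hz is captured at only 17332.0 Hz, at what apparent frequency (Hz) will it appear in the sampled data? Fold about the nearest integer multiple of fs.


Compute the nearest integer multiple of fs to the signal:
n = round(46097.6 / 17332.0) = 3
f_alias = |46097.6 - 3 * 17332.0|
        = |46097.6 - 51996.0|
        = 5898.4 Hz

5898.4


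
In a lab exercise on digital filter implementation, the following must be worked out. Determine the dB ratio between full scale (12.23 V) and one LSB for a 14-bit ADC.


Dynamic range from full-scale to LSB:
V_min = V_max / 2^bits = 12.23 / 2^14
DR = 20 * log10(V_max / V_min)
   = 20 * log10(2^14)
   = 20 * 14 * log10(2)
   = 84.29 dB

84.29 dB


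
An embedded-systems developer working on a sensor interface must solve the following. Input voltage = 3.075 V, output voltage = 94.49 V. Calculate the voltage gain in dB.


Voltage gain in dB:
G = 20 * log10(Vout / Vin)
  = 20 * log10(94.49 / 3.075)
  = 20 * log10(30.728455)
  = 20 * 1.487541
  = 29.75 dB

29.75 dB


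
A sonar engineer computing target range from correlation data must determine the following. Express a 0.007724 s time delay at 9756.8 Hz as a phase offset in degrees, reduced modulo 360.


Phase shift from frequency and time delay:
phi = 360 * f * t_delay
    = 360 * 9756.8 * 0.007724
    = 27130.15 degrees
    mod 360 = 130.15 degrees

130.15 degrees


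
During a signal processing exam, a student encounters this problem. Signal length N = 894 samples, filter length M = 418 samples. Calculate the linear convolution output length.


Linear convolution output length:
L = N + M - 1
  = 894 + 418 - 1
  = 1311 samples

1311


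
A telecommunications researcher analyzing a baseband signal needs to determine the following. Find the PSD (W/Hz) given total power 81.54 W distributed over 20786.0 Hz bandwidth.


Power spectral density:
PSD = P / BW
    = 81.54 / 20786.0
    = 0.00392283 W/Hz

0.00392283 W/Hz


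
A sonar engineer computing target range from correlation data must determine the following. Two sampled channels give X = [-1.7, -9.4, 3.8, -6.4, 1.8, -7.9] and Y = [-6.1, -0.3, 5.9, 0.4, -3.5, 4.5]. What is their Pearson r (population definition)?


Pearson correlation coefficient (population):
r = cov(X,Y) / (std(X) * std(Y))
Mean X = -3.3, Mean Y = 0.15
Cov(X,Y) = -0.971667
Std(X) = 4.949074, Std(Y) = 4.176023
r = -0.047

-0.047


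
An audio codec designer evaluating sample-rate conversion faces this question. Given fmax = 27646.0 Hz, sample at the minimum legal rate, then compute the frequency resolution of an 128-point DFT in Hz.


Step 1 — Nyquist sampling rate:
fs = 2 * fmax = 2 * 27646.0 = 55292.0 Hz

Step 2 — DFT bin spacing:
df = fs / N = 55292.0 / 128 = 431.9688 Hz

431.9688 Hz


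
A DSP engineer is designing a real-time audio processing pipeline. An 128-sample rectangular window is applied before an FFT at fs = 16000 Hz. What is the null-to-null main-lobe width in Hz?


Main lobe width for a rectangular window:
Width = 2 * fs / N
      = 2 * 16000 / 128
      = 32000 / 128
      = 250.0 Hz

250.0 Hz


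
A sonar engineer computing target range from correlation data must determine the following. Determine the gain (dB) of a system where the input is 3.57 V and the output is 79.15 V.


Voltage gain in dB:
G = 20 * log10(Vout / Vin)
  = 20 * log10(79.15 / 3.57)
  = 20 * log10(22.170868)
  = 20 * 1.345783
  = 26.92 dB

26.92 dB


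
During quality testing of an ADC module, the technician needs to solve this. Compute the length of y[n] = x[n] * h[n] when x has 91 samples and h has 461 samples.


Linear convolution output length:
L = N + M - 1
  = 91 + 461 - 1
  = 551 samples

551


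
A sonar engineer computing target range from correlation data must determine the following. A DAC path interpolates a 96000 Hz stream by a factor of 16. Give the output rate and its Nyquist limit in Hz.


Step 1 — output sample rate after interpolation by L:
fs_out = L * fs_in = 16 * 96000 = 1536000 Hz

Step 2 — Nyquist frequency of the output stream:
f_Nyq = fs_out / 2 = 1536000 / 2 = 768000.0 Hz

fs_out = 1536000 Hz; f_Nyquist = 768000.0 Hz


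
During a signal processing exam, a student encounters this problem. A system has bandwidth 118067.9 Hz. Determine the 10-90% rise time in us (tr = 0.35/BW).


Rise time from bandwidth relationship:
tr = 0.35 / BW
   = 0.35 / 118067.9
   = 2.964395911e-06 s
   = 2.9644 us

2.9644 us


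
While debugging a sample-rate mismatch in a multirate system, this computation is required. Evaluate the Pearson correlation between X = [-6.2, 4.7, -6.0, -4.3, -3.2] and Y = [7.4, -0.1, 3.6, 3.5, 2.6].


Pearson correlation coefficient (population):
r = cov(X,Y) / (std(X) * std(Y))
Mean X = -3.0, Mean Y = 3.4
Cov(X,Y) = -8.064
Std(X) = 4.006495, Std(Y) = 2.405826
r = -0.8366

-0.8366


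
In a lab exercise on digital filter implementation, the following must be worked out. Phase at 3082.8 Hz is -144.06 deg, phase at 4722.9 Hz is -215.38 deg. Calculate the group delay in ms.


Group delay from phase difference:
tau = -d(phi)/d(omega)
d(phi) = -71.32 deg = -1.244769 rad
d(omega) = 2*pi*(4722.9 - 3082.8) = 10305.0522 rad/s
tau = -(-1.244769) / 10305.0522
    = 0.1208 ms

0.1208 ms


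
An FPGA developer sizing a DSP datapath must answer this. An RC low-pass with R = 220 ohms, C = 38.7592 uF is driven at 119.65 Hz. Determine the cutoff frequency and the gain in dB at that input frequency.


Step 1 — cutoff frequency:
fc = 1 / (2*pi*R*C)
C = 38.7592 uF = 3.87592e-05 F
fc = 1 / (2*pi*220*3.87592e-05)
   = 18.6648 Hz

Step 2 — magnitude at f = 119.65 Hz:
|H(f)| = 1 / sqrt(1 + (f/fc)^2)
f/fc = 119.65 / 18.6648 = 6.410462
|H| = 1 / sqrt(1 + 41.094023) = 0.1541309
|H|_dB = 20*log10(0.1541309) = -16.24 dB

fc = 18.6648 Hz; |H(119.65 Hz)| = -16.24 dB


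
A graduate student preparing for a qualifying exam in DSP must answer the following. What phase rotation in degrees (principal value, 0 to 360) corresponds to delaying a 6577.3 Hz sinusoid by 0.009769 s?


Phase shift from frequency and time delay:
phi = 360 * f * t_delay
    = 360 * 6577.3 * 0.009769
    = 23131.31 degrees
    mod 360 = 91.31 degrees

91.31 degrees


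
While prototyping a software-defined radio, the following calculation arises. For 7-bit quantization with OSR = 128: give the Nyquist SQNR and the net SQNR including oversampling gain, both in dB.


Step 1 — baseline SQNR at Nyquist:
SQNR_base = 6.02*N + 1.76
          = 6.02*7 + 1.76
          = 43.9 dB

Step 2 — oversampling processing gain:
G = 10*log10(OSR) = 10*log10(128) = 21.07 dB

Step 3 — total:
SQNR_total = 43.9 + 21.07 = 64.97 dB

Base SQNR = 43.9 dB; oversampled SQNR = 64.97 dB


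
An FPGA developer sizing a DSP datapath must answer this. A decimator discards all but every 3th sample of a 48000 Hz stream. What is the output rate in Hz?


Decimation reduces the sample rate:
fs_out = fs_in / M
       = 48000 / 3
       = 16000.0 Hz

16000.0 Hz


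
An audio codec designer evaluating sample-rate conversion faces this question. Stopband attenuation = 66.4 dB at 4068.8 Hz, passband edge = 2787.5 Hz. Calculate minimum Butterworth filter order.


Butterworth filter order formula:
n = log10(10^(A/10) - 1) / (2 * log10(f_stop/f_pass))
10^(66.4/10) - 1 = 4365157.3224
f_stop/f_pass = 4068.8 / 2787.5 = 1.4597
n = 20.2129 -> ceil = 21

21


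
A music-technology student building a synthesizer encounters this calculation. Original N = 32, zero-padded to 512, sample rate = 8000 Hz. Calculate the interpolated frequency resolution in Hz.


Frequency resolution after zero-padding:
N_padded = 32 * 16 = 512
df = fs / N_padded
   = 8000 / 512
   = 15.625 Hz

15.625 Hz
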